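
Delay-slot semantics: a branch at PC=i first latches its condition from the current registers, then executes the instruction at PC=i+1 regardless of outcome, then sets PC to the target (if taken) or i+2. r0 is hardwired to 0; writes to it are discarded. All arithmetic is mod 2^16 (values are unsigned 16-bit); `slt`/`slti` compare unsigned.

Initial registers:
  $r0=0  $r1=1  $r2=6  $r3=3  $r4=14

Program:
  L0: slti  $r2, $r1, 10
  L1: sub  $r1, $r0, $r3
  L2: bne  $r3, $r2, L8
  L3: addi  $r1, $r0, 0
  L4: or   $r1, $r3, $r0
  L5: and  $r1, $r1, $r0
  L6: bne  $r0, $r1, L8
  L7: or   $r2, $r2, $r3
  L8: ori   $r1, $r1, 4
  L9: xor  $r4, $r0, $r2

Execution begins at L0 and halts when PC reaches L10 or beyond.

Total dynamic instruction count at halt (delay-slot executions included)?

6

[0] slti  $r2, $r1, 10  →  {$r0:0, $r1:1, $r2:1, $r3:3, $r4:14}
[1] sub  $r1, $r0, $r3  →  {$r0:0, $r1:65533, $r2:1, $r3:3, $r4:14}
[2] bne  $r3, $r2, L8  →  {$r0:0, $r1:65533, $r2:1, $r3:3, $r4:14}  ⟨branch taken⟩
[3] addi  $r1, $r0, 0  →  {$r0:0, $r1:0, $r2:1, $r3:3, $r4:14}
[8] ori   $r1, $r1, 4  →  {$r0:0, $r1:4, $r2:1, $r3:3, $r4:14}
[9] xor  $r4, $r0, $r2  →  {$r0:0, $r1:4, $r2:1, $r3:3, $r4:1}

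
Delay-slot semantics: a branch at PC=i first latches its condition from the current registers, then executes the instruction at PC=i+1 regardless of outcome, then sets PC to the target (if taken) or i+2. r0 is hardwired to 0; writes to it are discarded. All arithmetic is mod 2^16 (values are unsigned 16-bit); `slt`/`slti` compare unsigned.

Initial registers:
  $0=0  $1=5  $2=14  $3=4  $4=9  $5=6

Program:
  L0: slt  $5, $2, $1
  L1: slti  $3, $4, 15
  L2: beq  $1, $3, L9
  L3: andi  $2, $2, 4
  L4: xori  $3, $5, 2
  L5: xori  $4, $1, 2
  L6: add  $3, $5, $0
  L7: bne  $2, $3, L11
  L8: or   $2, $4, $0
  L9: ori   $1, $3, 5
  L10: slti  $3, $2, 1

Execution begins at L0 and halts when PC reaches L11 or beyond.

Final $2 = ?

  step pc=0: slt  $5, $2, $1  regs=(0,5,14,4,9,0)
  step pc=1: slti  $3, $4, 15  regs=(0,5,14,1,9,0)
  step pc=2: beq  $1, $3, L9  cond=F  regs=(0,5,14,1,9,0)
  step pc=3: andi  $2, $2, 4  regs=(0,5,4,1,9,0)
  step pc=4: xori  $3, $5, 2  regs=(0,5,4,2,9,0)
  step pc=5: xori  $4, $1, 2  regs=(0,5,4,2,7,0)
  step pc=6: add  $3, $5, $0  regs=(0,5,4,0,7,0)
  step pc=7: bne  $2, $3, L11  cond=T  regs=(0,5,4,0,7,0)
  step pc=8: or   $2, $4, $0  regs=(0,5,7,0,7,0)

7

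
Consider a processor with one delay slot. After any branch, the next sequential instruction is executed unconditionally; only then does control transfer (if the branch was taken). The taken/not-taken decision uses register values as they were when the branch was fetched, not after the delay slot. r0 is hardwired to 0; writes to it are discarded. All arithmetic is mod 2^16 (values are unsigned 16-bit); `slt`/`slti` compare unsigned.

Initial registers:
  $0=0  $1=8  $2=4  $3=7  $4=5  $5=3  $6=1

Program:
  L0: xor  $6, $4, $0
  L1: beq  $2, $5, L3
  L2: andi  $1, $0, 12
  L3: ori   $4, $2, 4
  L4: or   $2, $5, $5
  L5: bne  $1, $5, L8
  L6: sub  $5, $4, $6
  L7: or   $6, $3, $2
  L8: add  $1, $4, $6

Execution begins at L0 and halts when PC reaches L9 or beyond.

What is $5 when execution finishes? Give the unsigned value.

#0 xor  $6, $4, $0 ; 0/8/4/7/5/3/5
#1 beq  $2, $5, L3 ; 0/8/4/7/5/3/5 ; →fallthru
#2 andi  $1, $0, 12 ; 0/0/4/7/5/3/5
#3 ori   $4, $2, 4 ; 0/0/4/7/4/3/5
#4 or   $2, $5, $5 ; 0/0/3/7/4/3/5
#5 bne  $1, $5, L8 ; 0/0/3/7/4/3/5 ; →target
#6 sub  $5, $4, $6 ; 0/0/3/7/4/65535/5
#8 add  $1, $4, $6 ; 0/9/3/7/4/65535/5

65535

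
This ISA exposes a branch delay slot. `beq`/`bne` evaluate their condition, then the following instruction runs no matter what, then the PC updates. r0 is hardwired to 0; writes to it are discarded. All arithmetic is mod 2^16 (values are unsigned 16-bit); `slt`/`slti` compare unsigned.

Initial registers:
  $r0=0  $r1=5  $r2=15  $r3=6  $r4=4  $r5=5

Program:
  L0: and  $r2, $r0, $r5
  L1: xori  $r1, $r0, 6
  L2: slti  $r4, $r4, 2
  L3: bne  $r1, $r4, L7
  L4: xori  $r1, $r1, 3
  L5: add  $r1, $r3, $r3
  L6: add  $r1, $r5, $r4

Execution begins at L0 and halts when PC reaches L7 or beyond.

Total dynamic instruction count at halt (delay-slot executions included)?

[0] and  $r2, $r0, $r5  →  {$r0:0, $r1:5, $r2:0, $r3:6, $r4:4, $r5:5}
[1] xori  $r1, $r0, 6  →  {$r0:0, $r1:6, $r2:0, $r3:6, $r4:4, $r5:5}
[2] slti  $r4, $r4, 2  →  {$r0:0, $r1:6, $r2:0, $r3:6, $r4:0, $r5:5}
[3] bne  $r1, $r4, L7  →  {$r0:0, $r1:6, $r2:0, $r3:6, $r4:0, $r5:5}  ⟨branch taken⟩
[4] xori  $r1, $r1, 3  →  {$r0:0, $r1:5, $r2:0, $r3:6, $r4:0, $r5:5}

5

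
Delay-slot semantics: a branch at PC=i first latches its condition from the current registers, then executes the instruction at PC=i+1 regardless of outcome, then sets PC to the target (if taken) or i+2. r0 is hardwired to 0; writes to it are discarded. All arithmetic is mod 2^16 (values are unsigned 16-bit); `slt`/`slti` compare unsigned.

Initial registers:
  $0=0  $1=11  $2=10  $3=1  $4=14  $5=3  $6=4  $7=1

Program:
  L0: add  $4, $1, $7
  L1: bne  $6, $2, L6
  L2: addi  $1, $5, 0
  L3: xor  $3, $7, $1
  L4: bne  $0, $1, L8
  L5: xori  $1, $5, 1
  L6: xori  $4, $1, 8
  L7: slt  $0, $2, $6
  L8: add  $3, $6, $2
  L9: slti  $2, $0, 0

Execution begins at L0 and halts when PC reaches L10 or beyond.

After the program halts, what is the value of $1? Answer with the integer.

3

  step pc=0: add  $4, $1, $7  regs=(0,11,10,1,12,3,4,1)
  step pc=1: bne  $6, $2, L6  cond=T  regs=(0,11,10,1,12,3,4,1)
  step pc=2: addi  $1, $5, 0  regs=(0,3,10,1,12,3,4,1)
  step pc=6: xori  $4, $1, 8  regs=(0,3,10,1,11,3,4,1)
  step pc=7: slt  $0, $2, $6  regs=(0,3,10,1,11,3,4,1)
  step pc=8: add  $3, $6, $2  regs=(0,3,10,14,11,3,4,1)
  step pc=9: slti  $2, $0, 0  regs=(0,3,0,14,11,3,4,1)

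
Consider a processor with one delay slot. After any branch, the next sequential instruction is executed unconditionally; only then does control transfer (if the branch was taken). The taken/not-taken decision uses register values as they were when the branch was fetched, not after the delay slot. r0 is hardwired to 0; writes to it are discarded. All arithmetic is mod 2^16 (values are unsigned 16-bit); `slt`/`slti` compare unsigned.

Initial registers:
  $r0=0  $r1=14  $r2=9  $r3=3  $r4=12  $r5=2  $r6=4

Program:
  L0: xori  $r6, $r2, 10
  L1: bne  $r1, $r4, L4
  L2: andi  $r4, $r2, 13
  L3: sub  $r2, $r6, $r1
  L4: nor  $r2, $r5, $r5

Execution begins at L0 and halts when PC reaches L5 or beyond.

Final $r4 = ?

9

PC=0  xori  $r6, $r2, 10     | $r0=0 $r1=14 $r2=9 $r3=3 $r4=12 $r5=2 $r6=3
PC=1  bne  $r1, $r4, L4      | $r0=0 $r1=14 $r2=9 $r3=3 $r4=12 $r5=2 $r6=3  [TAKEN]
PC=2  andi  $r4, $r2, 13     | $r0=0 $r1=14 $r2=9 $r3=3 $r4=9 $r5=2 $r6=3
PC=4  nor  $r2, $r5, $r5     | $r0=0 $r1=14 $r2=65533 $r3=3 $r4=9 $r5=2 $r6=3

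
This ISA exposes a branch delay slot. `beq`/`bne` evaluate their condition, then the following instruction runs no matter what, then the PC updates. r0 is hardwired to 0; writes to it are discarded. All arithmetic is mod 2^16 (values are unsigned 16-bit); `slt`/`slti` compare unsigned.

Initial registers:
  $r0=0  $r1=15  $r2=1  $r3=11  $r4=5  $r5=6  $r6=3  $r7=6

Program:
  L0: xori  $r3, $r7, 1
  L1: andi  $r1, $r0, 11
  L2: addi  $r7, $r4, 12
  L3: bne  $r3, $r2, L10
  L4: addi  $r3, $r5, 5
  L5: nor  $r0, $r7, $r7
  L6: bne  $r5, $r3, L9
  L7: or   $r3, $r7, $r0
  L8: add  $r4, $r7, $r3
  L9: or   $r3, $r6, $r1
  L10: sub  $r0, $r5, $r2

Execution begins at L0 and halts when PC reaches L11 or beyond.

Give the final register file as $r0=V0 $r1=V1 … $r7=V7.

$r0=0 $r1=0 $r2=1 $r3=11 $r4=5 $r5=6 $r6=3 $r7=17

#0 xori  $r3, $r7, 1 ; 0/15/1/7/5/6/3/6
#1 andi  $r1, $r0, 11 ; 0/0/1/7/5/6/3/6
#2 addi  $r7, $r4, 12 ; 0/0/1/7/5/6/3/17
#3 bne  $r3, $r2, L10 ; 0/0/1/7/5/6/3/17 ; →target
#4 addi  $r3, $r5, 5 ; 0/0/1/11/5/6/3/17
#10 sub  $r0, $r5, $r2 ; 0/0/1/11/5/6/3/17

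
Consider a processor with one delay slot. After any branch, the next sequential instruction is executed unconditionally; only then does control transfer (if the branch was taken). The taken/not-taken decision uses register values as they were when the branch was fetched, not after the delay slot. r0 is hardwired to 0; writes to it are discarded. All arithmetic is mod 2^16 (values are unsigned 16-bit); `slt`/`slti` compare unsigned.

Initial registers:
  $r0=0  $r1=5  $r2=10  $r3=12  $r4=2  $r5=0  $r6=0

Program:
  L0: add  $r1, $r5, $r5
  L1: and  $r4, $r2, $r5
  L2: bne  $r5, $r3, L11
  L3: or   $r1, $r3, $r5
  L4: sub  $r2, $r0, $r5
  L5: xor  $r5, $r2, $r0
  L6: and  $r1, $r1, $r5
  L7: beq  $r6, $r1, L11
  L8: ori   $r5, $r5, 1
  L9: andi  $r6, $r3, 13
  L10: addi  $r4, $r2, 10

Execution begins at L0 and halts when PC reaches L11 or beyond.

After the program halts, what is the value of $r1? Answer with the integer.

PC=0  add  $r1, $r5, $r5     | $r0=0 $r1=0 $r2=10 $r3=12 $r4=2 $r5=0 $r6=0
PC=1  and  $r4, $r2, $r5     | $r0=0 $r1=0 $r2=10 $r3=12 $r4=0 $r5=0 $r6=0
PC=2  bne  $r5, $r3, L11     | $r0=0 $r1=0 $r2=10 $r3=12 $r4=0 $r5=0 $r6=0  [TAKEN]
PC=3  or   $r1, $r3, $r5     | $r0=0 $r1=12 $r2=10 $r3=12 $r4=0 $r5=0 $r6=0

12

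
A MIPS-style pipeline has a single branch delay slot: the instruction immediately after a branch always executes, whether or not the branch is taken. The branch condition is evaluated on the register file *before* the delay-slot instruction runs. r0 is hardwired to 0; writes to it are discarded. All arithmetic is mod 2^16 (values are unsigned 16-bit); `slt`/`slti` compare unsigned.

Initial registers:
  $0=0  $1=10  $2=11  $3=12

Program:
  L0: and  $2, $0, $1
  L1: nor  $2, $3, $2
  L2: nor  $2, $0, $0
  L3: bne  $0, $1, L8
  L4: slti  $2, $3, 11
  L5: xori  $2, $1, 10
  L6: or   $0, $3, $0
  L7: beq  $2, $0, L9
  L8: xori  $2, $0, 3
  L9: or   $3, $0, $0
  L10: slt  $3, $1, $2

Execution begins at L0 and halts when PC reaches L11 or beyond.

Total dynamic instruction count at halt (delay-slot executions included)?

8

PC=0  and  $2, $0, $1        | $0=0 $1=10 $2=0 $3=12
PC=1  nor  $2, $3, $2        | $0=0 $1=10 $2=65523 $3=12
PC=2  nor  $2, $0, $0        | $0=0 $1=10 $2=65535 $3=12
PC=3  bne  $0, $1, L8        | $0=0 $1=10 $2=65535 $3=12  [TAKEN]
PC=4  slti  $2, $3, 11       | $0=0 $1=10 $2=0 $3=12
PC=8  xori  $2, $0, 3        | $0=0 $1=10 $2=3 $3=12
PC=9  or   $3, $0, $0        | $0=0 $1=10 $2=3 $3=0
PC=10 slt  $3, $1, $2        | $0=0 $1=10 $2=3 $3=0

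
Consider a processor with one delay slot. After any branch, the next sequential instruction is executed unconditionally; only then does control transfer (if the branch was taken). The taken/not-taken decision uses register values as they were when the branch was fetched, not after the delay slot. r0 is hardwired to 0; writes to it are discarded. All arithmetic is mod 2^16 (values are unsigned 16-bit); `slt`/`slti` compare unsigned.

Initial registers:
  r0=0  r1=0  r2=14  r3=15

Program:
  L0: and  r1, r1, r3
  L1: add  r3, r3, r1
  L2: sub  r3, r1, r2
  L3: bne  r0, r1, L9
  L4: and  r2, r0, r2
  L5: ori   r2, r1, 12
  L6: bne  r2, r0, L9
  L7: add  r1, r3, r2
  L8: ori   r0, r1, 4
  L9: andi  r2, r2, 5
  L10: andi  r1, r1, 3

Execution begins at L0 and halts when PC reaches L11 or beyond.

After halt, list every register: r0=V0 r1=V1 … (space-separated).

[0] and  r1, r1, r3  →  {r0:0, r1:0, r2:14, r3:15}
[1] add  r3, r3, r1  →  {r0:0, r1:0, r2:14, r3:15}
[2] sub  r3, r1, r2  →  {r0:0, r1:0, r2:14, r3:65522}
[3] bne  r0, r1, L9  →  {r0:0, r1:0, r2:14, r3:65522}  ⟨branch fallthrough⟩
[4] and  r2, r0, r2  →  {r0:0, r1:0, r2:0, r3:65522}
[5] ori   r2, r1, 12  →  {r0:0, r1:0, r2:12, r3:65522}
[6] bne  r2, r0, L9  →  {r0:0, r1:0, r2:12, r3:65522}  ⟨branch taken⟩
[7] add  r1, r3, r2  →  {r0:0, r1:65534, r2:12, r3:65522}
[9] andi  r2, r2, 5  →  {r0:0, r1:65534, r2:4, r3:65522}
[10] andi  r1, r1, 3  →  {r0:0, r1:2, r2:4, r3:65522}

r0=0 r1=2 r2=4 r3=65522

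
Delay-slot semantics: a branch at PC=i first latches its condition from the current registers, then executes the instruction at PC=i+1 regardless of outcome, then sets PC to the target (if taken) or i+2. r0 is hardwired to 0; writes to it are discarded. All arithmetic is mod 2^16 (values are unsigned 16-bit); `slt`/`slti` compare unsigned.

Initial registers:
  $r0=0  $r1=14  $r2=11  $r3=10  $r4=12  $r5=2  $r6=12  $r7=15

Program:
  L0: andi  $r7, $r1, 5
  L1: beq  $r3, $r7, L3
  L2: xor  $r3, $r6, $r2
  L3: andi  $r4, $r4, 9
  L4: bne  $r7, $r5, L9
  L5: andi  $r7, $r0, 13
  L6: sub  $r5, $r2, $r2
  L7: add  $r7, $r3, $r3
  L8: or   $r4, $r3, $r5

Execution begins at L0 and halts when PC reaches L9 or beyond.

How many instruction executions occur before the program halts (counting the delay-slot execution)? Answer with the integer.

6

PC=0  andi  $r7, $r1, 5      | $r0=0 $r1=14 $r2=11 $r3=10 $r4=12 $r5=2 $r6=12 $r7=4
PC=1  beq  $r3, $r7, L3      | $r0=0 $r1=14 $r2=11 $r3=10 $r4=12 $r5=2 $r6=12 $r7=4  [not taken]
PC=2  xor  $r3, $r6, $r2     | $r0=0 $r1=14 $r2=11 $r3=7 $r4=12 $r5=2 $r6=12 $r7=4
PC=3  andi  $r4, $r4, 9      | $r0=0 $r1=14 $r2=11 $r3=7 $r4=8 $r5=2 $r6=12 $r7=4
PC=4  bne  $r7, $r5, L9      | $r0=0 $r1=14 $r2=11 $r3=7 $r4=8 $r5=2 $r6=12 $r7=4  [TAKEN]
PC=5  andi  $r7, $r0, 13     | $r0=0 $r1=14 $r2=11 $r3=7 $r4=8 $r5=2 $r6=12 $r7=0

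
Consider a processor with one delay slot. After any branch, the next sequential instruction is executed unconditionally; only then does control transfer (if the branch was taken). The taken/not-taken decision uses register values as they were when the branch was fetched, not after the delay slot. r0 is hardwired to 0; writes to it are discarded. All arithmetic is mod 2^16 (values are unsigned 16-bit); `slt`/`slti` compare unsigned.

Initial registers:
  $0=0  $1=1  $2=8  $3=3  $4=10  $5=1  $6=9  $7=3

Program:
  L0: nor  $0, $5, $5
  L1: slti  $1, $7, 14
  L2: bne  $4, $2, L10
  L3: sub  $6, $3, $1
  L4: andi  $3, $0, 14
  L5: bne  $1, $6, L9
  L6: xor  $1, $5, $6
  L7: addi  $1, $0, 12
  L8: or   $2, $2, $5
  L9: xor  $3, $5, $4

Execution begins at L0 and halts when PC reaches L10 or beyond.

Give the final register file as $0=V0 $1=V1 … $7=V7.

$0=0 $1=1 $2=8 $3=3 $4=10 $5=1 $6=2 $7=3

#0 nor  $0, $5, $5 ; 0/1/8/3/10/1/9/3
#1 slti  $1, $7, 14 ; 0/1/8/3/10/1/9/3
#2 bne  $4, $2, L10 ; 0/1/8/3/10/1/9/3 ; →target
#3 sub  $6, $3, $1 ; 0/1/8/3/10/1/2/3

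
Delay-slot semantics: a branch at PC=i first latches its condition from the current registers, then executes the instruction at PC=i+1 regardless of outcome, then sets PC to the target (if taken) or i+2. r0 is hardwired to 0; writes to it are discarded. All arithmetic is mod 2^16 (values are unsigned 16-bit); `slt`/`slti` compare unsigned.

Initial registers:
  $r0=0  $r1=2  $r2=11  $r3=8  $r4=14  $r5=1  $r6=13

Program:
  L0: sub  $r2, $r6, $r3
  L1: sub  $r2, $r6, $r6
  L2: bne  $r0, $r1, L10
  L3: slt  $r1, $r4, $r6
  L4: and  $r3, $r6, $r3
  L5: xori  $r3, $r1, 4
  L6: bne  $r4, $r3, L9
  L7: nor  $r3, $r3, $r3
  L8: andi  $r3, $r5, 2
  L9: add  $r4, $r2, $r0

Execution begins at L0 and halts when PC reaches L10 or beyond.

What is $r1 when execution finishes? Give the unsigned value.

0

PC=0  sub  $r2, $r6, $r3     | $r0=0 $r1=2 $r2=5 $r3=8 $r4=14 $r5=1 $r6=13
PC=1  sub  $r2, $r6, $r6     | $r0=0 $r1=2 $r2=0 $r3=8 $r4=14 $r5=1 $r6=13
PC=2  bne  $r0, $r1, L10     | $r0=0 $r1=2 $r2=0 $r3=8 $r4=14 $r5=1 $r6=13  [TAKEN]
PC=3  slt  $r1, $r4, $r6     | $r0=0 $r1=0 $r2=0 $r3=8 $r4=14 $r5=1 $r6=13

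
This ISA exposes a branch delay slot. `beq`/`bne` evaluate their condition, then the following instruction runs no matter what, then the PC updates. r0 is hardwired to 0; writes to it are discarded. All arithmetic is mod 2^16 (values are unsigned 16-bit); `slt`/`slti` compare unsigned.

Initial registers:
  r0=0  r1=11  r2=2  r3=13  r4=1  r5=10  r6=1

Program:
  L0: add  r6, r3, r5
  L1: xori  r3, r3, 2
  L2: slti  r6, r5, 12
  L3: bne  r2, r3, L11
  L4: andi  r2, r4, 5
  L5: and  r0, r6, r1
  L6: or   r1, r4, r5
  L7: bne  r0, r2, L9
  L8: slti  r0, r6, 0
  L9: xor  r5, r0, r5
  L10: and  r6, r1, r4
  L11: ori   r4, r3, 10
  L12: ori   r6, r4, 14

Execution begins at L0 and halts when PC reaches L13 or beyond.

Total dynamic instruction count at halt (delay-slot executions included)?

7

PC=0  add  r6, r3, r5        | r0=0 r1=11 r2=2 r3=13 r4=1 r5=10 r6=23
PC=1  xori  r3, r3, 2        | r0=0 r1=11 r2=2 r3=15 r4=1 r5=10 r6=23
PC=2  slti  r6, r5, 12       | r0=0 r1=11 r2=2 r3=15 r4=1 r5=10 r6=1
PC=3  bne  r2, r3, L11       | r0=0 r1=11 r2=2 r3=15 r4=1 r5=10 r6=1  [TAKEN]
PC=4  andi  r2, r4, 5        | r0=0 r1=11 r2=1 r3=15 r4=1 r5=10 r6=1
PC=11 ori   r4, r3, 10       | r0=0 r1=11 r2=1 r3=15 r4=15 r5=10 r6=1
PC=12 ori   r6, r4, 14       | r0=0 r1=11 r2=1 r3=15 r4=15 r5=10 r6=15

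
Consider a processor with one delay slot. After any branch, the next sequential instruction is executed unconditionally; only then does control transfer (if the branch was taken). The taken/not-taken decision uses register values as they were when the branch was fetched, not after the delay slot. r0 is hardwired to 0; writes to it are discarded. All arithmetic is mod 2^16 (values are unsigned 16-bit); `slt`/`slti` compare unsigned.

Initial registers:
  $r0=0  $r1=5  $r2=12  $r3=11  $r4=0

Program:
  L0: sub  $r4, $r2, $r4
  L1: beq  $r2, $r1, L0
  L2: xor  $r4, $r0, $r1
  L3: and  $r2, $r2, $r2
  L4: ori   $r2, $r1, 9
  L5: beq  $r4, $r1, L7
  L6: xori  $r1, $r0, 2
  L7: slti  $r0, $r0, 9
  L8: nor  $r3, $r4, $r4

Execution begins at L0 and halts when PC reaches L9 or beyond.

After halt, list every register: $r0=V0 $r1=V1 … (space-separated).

$r0=0 $r1=2 $r2=13 $r3=65530 $r4=5

PC=0  sub  $r4, $r2, $r4     | $r0=0 $r1=5 $r2=12 $r3=11 $r4=12
PC=1  beq  $r2, $r1, L0      | $r0=0 $r1=5 $r2=12 $r3=11 $r4=12  [not taken]
PC=2  xor  $r4, $r0, $r1     | $r0=0 $r1=5 $r2=12 $r3=11 $r4=5
PC=3  and  $r2, $r2, $r2     | $r0=0 $r1=5 $r2=12 $r3=11 $r4=5
PC=4  ori   $r2, $r1, 9      | $r0=0 $r1=5 $r2=13 $r3=11 $r4=5
PC=5  beq  $r4, $r1, L7      | $r0=0 $r1=5 $r2=13 $r3=11 $r4=5  [TAKEN]
PC=6  xori  $r1, $r0, 2      | $r0=0 $r1=2 $r2=13 $r3=11 $r4=5
PC=7  slti  $r0, $r0, 9      | $r0=0 $r1=2 $r2=13 $r3=11 $r4=5
PC=8  nor  $r3, $r4, $r4     | $r0=0 $r1=2 $r2=13 $r3=65530 $r4=5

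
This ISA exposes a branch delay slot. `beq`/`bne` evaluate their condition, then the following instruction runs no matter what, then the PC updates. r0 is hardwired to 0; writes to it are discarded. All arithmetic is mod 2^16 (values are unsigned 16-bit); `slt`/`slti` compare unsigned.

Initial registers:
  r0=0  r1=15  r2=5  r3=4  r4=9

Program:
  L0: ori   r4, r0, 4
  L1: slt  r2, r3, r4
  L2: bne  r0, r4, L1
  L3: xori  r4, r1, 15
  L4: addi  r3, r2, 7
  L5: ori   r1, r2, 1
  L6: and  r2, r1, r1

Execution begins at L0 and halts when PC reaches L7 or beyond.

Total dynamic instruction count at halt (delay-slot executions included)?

10

PC=0  ori   r4, r0, 4        | r0=0 r1=15 r2=5 r3=4 r4=4
PC=1  slt  r2, r3, r4        | r0=0 r1=15 r2=0 r3=4 r4=4
PC=2  bne  r0, r4, L1        | r0=0 r1=15 r2=0 r3=4 r4=4  [TAKEN]
PC=3  xori  r4, r1, 15       | r0=0 r1=15 r2=0 r3=4 r4=0
PC=1  slt  r2, r3, r4        | r0=0 r1=15 r2=0 r3=4 r4=0
PC=2  bne  r0, r4, L1        | r0=0 r1=15 r2=0 r3=4 r4=0  [not taken]
PC=3  xori  r4, r1, 15       | r0=0 r1=15 r2=0 r3=4 r4=0
PC=4  addi  r3, r2, 7        | r0=0 r1=15 r2=0 r3=7 r4=0
PC=5  ori   r1, r2, 1        | r0=0 r1=1 r2=0 r3=7 r4=0
PC=6  and  r2, r1, r1        | r0=0 r1=1 r2=1 r3=7 r4=0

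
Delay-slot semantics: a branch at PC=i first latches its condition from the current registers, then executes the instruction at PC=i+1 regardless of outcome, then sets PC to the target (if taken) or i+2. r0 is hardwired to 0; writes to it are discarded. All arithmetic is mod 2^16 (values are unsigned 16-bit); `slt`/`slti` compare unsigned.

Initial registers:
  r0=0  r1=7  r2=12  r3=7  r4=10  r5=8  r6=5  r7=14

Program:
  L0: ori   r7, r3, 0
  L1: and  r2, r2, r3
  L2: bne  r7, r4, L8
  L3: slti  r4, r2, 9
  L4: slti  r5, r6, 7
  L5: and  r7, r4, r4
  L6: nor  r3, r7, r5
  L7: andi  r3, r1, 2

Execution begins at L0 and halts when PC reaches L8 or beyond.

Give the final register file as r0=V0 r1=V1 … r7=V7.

  step pc=0: ori   r7, r3, 0  regs=(0,7,12,7,10,8,5,7)
  step pc=1: and  r2, r2, r3  regs=(0,7,4,7,10,8,5,7)
  step pc=2: bne  r7, r4, L8  cond=T  regs=(0,7,4,7,10,8,5,7)
  step pc=3: slti  r4, r2, 9  regs=(0,7,4,7,1,8,5,7)

r0=0 r1=7 r2=4 r3=7 r4=1 r5=8 r6=5 r7=7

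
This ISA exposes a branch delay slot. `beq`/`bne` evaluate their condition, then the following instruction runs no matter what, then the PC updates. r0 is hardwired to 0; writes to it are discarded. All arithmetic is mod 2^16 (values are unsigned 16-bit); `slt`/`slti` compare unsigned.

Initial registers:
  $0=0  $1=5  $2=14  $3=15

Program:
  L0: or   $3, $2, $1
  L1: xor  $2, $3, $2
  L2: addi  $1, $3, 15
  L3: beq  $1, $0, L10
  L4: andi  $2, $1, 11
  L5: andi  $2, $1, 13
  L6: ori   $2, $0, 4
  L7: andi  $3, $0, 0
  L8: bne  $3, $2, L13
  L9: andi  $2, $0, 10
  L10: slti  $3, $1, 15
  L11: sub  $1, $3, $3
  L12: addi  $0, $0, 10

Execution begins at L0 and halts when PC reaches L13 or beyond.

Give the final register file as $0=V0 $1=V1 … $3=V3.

$0=0 $1=30 $2=0 $3=0

  step pc=0: or   $3, $2, $1  regs=(0,5,14,15)
  step pc=1: xor  $2, $3, $2  regs=(0,5,1,15)
  step pc=2: addi  $1, $3, 15  regs=(0,30,1,15)
  step pc=3: beq  $1, $0, L10  cond=F  regs=(0,30,1,15)
  step pc=4: andi  $2, $1, 11  regs=(0,30,10,15)
  step pc=5: andi  $2, $1, 13  regs=(0,30,12,15)
  step pc=6: ori   $2, $0, 4  regs=(0,30,4,15)
  step pc=7: andi  $3, $0, 0  regs=(0,30,4,0)
  step pc=8: bne  $3, $2, L13  cond=T  regs=(0,30,4,0)
  step pc=9: andi  $2, $0, 10  regs=(0,30,0,0)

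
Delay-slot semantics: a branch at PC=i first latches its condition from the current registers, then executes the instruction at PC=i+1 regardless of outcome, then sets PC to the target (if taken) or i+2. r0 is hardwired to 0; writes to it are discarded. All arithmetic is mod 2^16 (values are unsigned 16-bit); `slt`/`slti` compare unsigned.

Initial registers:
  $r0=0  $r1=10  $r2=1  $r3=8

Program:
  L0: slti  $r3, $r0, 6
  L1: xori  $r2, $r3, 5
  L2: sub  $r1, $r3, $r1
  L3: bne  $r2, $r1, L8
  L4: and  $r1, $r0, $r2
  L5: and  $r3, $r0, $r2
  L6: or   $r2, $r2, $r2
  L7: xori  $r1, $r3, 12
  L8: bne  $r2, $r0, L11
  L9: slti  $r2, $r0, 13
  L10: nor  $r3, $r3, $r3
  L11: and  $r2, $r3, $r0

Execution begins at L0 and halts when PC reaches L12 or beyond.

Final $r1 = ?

0

PC=0  slti  $r3, $r0, 6      | $r0=0 $r1=10 $r2=1 $r3=1
PC=1  xori  $r2, $r3, 5      | $r0=0 $r1=10 $r2=4 $r3=1
PC=2  sub  $r1, $r3, $r1     | $r0=0 $r1=65527 $r2=4 $r3=1
PC=3  bne  $r2, $r1, L8      | $r0=0 $r1=65527 $r2=4 $r3=1  [TAKEN]
PC=4  and  $r1, $r0, $r2     | $r0=0 $r1=0 $r2=4 $r3=1
PC=8  bne  $r2, $r0, L11     | $r0=0 $r1=0 $r2=4 $r3=1  [TAKEN]
PC=9  slti  $r2, $r0, 13     | $r0=0 $r1=0 $r2=1 $r3=1
PC=11 and  $r2, $r3, $r0     | $r0=0 $r1=0 $r2=0 $r3=1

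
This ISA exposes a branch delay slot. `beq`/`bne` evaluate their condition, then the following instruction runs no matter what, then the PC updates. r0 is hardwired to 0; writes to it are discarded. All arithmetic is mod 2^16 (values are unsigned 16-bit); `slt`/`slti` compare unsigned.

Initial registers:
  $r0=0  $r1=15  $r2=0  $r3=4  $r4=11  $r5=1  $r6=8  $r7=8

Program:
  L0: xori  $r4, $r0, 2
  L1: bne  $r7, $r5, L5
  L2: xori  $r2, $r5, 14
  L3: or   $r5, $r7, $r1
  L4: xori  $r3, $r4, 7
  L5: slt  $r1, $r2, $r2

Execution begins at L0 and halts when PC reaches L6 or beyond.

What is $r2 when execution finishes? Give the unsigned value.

15

#0 xori  $r4, $r0, 2 ; 0/15/0/4/2/1/8/8
#1 bne  $r7, $r5, L5 ; 0/15/0/4/2/1/8/8 ; →target
#2 xori  $r2, $r5, 14 ; 0/15/15/4/2/1/8/8
#5 slt  $r1, $r2, $r2 ; 0/0/15/4/2/1/8/8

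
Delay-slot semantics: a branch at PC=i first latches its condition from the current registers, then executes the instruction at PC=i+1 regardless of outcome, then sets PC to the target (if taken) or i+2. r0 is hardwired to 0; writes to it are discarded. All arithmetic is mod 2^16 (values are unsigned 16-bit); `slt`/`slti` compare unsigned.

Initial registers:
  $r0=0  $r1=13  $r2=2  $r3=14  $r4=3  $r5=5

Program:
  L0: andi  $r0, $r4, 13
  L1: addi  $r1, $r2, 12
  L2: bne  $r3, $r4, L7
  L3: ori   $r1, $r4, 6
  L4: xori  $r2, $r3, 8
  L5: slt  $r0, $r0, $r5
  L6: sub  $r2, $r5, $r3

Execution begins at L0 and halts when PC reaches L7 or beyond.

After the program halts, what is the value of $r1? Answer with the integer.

7

[0] andi  $r0, $r4, 13  →  {$r0:0, $r1:13, $r2:2, $r3:14, $r4:3, $r5:5}
[1] addi  $r1, $r2, 12  →  {$r0:0, $r1:14, $r2:2, $r3:14, $r4:3, $r5:5}
[2] bne  $r3, $r4, L7  →  {$r0:0, $r1:14, $r2:2, $r3:14, $r4:3, $r5:5}  ⟨branch taken⟩
[3] ori   $r1, $r4, 6  →  {$r0:0, $r1:7, $r2:2, $r3:14, $r4:3, $r5:5}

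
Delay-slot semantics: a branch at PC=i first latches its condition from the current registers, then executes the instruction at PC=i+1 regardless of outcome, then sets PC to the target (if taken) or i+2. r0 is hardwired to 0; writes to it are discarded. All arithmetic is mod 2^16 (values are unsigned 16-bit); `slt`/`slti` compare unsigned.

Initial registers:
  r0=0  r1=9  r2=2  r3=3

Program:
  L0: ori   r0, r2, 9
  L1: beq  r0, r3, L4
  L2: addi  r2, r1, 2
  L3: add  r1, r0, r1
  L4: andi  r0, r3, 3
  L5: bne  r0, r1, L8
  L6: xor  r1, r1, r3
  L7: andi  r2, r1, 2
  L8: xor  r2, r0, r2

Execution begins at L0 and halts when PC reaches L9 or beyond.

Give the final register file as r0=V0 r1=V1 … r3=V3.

[0] ori   r0, r2, 9  →  {r0:0, r1:9, r2:2, r3:3}
[1] beq  r0, r3, L4  →  {r0:0, r1:9, r2:2, r3:3}  ⟨branch fallthrough⟩
[2] addi  r2, r1, 2  →  {r0:0, r1:9, r2:11, r3:3}
[3] add  r1, r0, r1  →  {r0:0, r1:9, r2:11, r3:3}
[4] andi  r0, r3, 3  →  {r0:0, r1:9, r2:11, r3:3}
[5] bne  r0, r1, L8  →  {r0:0, r1:9, r2:11, r3:3}  ⟨branch taken⟩
[6] xor  r1, r1, r3  →  {r0:0, r1:10, r2:11, r3:3}
[8] xor  r2, r0, r2  →  {r0:0, r1:10, r2:11, r3:3}

r0=0 r1=10 r2=11 r3=3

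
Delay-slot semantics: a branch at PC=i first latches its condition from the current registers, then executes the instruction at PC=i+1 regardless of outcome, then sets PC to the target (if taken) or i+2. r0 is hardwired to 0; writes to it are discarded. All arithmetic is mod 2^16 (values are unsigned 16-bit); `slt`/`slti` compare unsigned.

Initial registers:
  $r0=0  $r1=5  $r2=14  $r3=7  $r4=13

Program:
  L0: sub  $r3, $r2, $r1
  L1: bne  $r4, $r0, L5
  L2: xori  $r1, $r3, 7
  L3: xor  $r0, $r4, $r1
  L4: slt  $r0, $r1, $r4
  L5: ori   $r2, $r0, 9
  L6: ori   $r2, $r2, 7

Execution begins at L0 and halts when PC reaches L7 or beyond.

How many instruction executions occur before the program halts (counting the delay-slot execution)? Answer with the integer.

5

PC=0  sub  $r3, $r2, $r1     | $r0=0 $r1=5 $r2=14 $r3=9 $r4=13
PC=1  bne  $r4, $r0, L5      | $r0=0 $r1=5 $r2=14 $r3=9 $r4=13  [TAKEN]
PC=2  xori  $r1, $r3, 7      | $r0=0 $r1=14 $r2=14 $r3=9 $r4=13
PC=5  ori   $r2, $r0, 9      | $r0=0 $r1=14 $r2=9 $r3=9 $r4=13
PC=6  ori   $r2, $r2, 7      | $r0=0 $r1=14 $r2=15 $r3=9 $r4=13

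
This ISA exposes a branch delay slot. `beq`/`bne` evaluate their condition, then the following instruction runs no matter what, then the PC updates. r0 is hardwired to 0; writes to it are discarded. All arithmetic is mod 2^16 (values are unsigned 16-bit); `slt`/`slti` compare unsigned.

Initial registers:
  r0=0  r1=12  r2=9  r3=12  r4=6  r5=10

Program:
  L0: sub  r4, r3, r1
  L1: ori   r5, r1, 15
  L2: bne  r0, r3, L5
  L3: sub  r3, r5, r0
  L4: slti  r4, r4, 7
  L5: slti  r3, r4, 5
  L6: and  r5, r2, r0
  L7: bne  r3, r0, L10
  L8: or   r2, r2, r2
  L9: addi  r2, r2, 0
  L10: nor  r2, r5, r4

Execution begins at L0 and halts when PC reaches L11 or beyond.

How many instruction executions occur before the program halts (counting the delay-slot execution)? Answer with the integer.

[0] sub  r4, r3, r1  →  {r0:0, r1:12, r2:9, r3:12, r4:0, r5:10}
[1] ori   r5, r1, 15  →  {r0:0, r1:12, r2:9, r3:12, r4:0, r5:15}
[2] bne  r0, r3, L5  →  {r0:0, r1:12, r2:9, r3:12, r4:0, r5:15}  ⟨branch taken⟩
[3] sub  r3, r5, r0  →  {r0:0, r1:12, r2:9, r3:15, r4:0, r5:15}
[5] slti  r3, r4, 5  →  {r0:0, r1:12, r2:9, r3:1, r4:0, r5:15}
[6] and  r5, r2, r0  →  {r0:0, r1:12, r2:9, r3:1, r4:0, r5:0}
[7] bne  r3, r0, L10  →  {r0:0, r1:12, r2:9, r3:1, r4:0, r5:0}  ⟨branch taken⟩
[8] or   r2, r2, r2  →  {r0:0, r1:12, r2:9, r3:1, r4:0, r5:0}
[10] nor  r2, r5, r4  →  {r0:0, r1:12, r2:65535, r3:1, r4:0, r5:0}

9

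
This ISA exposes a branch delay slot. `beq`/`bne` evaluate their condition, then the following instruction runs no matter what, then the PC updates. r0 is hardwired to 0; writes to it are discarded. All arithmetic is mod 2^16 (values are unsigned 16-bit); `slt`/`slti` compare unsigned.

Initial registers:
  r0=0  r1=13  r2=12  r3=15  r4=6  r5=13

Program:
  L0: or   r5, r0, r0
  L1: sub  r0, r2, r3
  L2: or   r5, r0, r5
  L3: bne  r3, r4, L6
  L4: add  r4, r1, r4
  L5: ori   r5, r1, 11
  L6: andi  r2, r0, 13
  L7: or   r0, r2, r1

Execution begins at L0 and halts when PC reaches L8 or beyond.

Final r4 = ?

PC=0  or   r5, r0, r0        | r0=0 r1=13 r2=12 r3=15 r4=6 r5=0
PC=1  sub  r0, r2, r3        | r0=0 r1=13 r2=12 r3=15 r4=6 r5=0
PC=2  or   r5, r0, r5        | r0=0 r1=13 r2=12 r3=15 r4=6 r5=0
PC=3  bne  r3, r4, L6        | r0=0 r1=13 r2=12 r3=15 r4=6 r5=0  [TAKEN]
PC=4  add  r4, r1, r4        | r0=0 r1=13 r2=12 r3=15 r4=19 r5=0
PC=6  andi  r2, r0, 13       | r0=0 r1=13 r2=0 r3=15 r4=19 r5=0
PC=7  or   r0, r2, r1        | r0=0 r1=13 r2=0 r3=15 r4=19 r5=0

19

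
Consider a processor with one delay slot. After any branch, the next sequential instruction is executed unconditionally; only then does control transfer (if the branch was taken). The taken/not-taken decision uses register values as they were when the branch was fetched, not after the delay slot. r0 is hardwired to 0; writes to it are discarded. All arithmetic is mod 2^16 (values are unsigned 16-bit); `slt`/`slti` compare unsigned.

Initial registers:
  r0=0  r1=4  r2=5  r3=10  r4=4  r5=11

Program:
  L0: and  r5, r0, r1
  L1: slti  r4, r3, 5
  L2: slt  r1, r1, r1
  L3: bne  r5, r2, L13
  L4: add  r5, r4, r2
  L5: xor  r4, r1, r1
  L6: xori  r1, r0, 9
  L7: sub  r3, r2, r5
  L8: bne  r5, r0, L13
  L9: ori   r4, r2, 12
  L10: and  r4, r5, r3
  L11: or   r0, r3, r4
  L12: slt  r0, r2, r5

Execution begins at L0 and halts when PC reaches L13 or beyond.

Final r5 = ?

#0 and  r5, r0, r1 ; 0/4/5/10/4/0
#1 slti  r4, r3, 5 ; 0/4/5/10/0/0
#2 slt  r1, r1, r1 ; 0/0/5/10/0/0
#3 bne  r5, r2, L13 ; 0/0/5/10/0/0 ; →target
#4 add  r5, r4, r2 ; 0/0/5/10/0/5

5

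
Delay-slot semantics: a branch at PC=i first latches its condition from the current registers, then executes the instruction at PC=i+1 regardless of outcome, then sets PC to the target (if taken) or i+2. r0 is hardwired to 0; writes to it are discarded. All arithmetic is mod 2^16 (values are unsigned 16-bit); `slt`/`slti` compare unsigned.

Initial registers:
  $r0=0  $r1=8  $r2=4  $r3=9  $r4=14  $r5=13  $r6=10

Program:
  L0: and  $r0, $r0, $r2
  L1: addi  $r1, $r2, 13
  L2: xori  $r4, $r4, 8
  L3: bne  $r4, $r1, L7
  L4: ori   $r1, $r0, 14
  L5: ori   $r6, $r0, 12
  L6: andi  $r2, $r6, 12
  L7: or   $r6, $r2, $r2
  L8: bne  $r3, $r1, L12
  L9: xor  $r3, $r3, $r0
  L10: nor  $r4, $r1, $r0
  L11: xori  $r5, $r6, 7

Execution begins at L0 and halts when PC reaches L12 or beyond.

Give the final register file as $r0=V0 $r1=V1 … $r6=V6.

$r0=0 $r1=14 $r2=4 $r3=9 $r4=6 $r5=13 $r6=4

PC=0  and  $r0, $r0, $r2     | $r0=0 $r1=8 $r2=4 $r3=9 $r4=14 $r5=13 $r6=10
PC=1  addi  $r1, $r2, 13     | $r0=0 $r1=17 $r2=4 $r3=9 $r4=14 $r5=13 $r6=10
PC=2  xori  $r4, $r4, 8      | $r0=0 $r1=17 $r2=4 $r3=9 $r4=6 $r5=13 $r6=10
PC=3  bne  $r4, $r1, L7      | $r0=0 $r1=17 $r2=4 $r3=9 $r4=6 $r5=13 $r6=10  [TAKEN]
PC=4  ori   $r1, $r0, 14     | $r0=0 $r1=14 $r2=4 $r3=9 $r4=6 $r5=13 $r6=10
PC=7  or   $r6, $r2, $r2     | $r0=0 $r1=14 $r2=4 $r3=9 $r4=6 $r5=13 $r6=4
PC=8  bne  $r3, $r1, L12     | $r0=0 $r1=14 $r2=4 $r3=9 $r4=6 $r5=13 $r6=4  [TAKEN]
PC=9  xor  $r3, $r3, $r0     | $r0=0 $r1=14 $r2=4 $r3=9 $r4=6 $r5=13 $r6=4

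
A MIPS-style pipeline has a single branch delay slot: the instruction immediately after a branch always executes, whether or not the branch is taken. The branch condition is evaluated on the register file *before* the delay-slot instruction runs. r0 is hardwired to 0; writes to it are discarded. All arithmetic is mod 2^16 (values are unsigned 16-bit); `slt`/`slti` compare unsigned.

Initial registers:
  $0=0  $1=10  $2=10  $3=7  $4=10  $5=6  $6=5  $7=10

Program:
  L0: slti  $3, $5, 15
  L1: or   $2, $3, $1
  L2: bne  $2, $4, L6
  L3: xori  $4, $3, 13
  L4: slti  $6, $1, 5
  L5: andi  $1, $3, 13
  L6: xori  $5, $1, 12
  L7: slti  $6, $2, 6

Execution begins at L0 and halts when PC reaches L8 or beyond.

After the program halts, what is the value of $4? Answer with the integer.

PC=0  slti  $3, $5, 15       | $0=0 $1=10 $2=10 $3=1 $4=10 $5=6 $6=5 $7=10
PC=1  or   $2, $3, $1        | $0=0 $1=10 $2=11 $3=1 $4=10 $5=6 $6=5 $7=10
PC=2  bne  $2, $4, L6        | $0=0 $1=10 $2=11 $3=1 $4=10 $5=6 $6=5 $7=10  [TAKEN]
PC=3  xori  $4, $3, 13       | $0=0 $1=10 $2=11 $3=1 $4=12 $5=6 $6=5 $7=10
PC=6  xori  $5, $1, 12       | $0=0 $1=10 $2=11 $3=1 $4=12 $5=6 $6=5 $7=10
PC=7  slti  $6, $2, 6        | $0=0 $1=10 $2=11 $3=1 $4=12 $5=6 $6=0 $7=10

12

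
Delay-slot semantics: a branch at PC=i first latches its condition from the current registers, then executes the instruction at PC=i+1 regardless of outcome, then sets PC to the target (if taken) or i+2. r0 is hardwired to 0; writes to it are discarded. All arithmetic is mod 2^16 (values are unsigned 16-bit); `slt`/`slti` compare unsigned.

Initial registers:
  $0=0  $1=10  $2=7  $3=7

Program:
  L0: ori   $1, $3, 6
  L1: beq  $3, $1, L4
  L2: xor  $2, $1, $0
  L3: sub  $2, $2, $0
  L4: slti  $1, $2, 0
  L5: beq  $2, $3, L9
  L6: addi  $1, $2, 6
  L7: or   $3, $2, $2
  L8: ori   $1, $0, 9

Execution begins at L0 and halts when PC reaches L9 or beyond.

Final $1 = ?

13

  step pc=0: ori   $1, $3, 6  regs=(0,7,7,7)
  step pc=1: beq  $3, $1, L4  cond=T  regs=(0,7,7,7)
  step pc=2: xor  $2, $1, $0  regs=(0,7,7,7)
  step pc=4: slti  $1, $2, 0  regs=(0,0,7,7)
  step pc=5: beq  $2, $3, L9  cond=T  regs=(0,0,7,7)
  step pc=6: addi  $1, $2, 6  regs=(0,13,7,7)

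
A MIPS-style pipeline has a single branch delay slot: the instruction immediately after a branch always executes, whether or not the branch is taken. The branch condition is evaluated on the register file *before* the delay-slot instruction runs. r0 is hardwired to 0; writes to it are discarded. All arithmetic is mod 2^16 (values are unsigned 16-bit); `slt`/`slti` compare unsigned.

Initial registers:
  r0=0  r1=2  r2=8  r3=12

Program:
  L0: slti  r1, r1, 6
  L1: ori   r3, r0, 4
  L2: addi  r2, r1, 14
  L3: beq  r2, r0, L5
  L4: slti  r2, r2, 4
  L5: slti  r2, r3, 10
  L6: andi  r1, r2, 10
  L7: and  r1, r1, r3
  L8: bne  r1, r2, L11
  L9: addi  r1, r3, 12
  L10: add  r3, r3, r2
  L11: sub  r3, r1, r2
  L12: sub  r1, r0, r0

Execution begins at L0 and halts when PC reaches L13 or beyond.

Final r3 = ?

15

#0 slti  r1, r1, 6 ; 0/1/8/12
#1 ori   r3, r0, 4 ; 0/1/8/4
#2 addi  r2, r1, 14 ; 0/1/15/4
#3 beq  r2, r0, L5 ; 0/1/15/4 ; →fallthru
#4 slti  r2, r2, 4 ; 0/1/0/4
#5 slti  r2, r3, 10 ; 0/1/1/4
#6 andi  r1, r2, 10 ; 0/0/1/4
#7 and  r1, r1, r3 ; 0/0/1/4
#8 bne  r1, r2, L11 ; 0/0/1/4 ; →target
#9 addi  r1, r3, 12 ; 0/16/1/4
#11 sub  r3, r1, r2 ; 0/16/1/15
#12 sub  r1, r0, r0 ; 0/0/1/15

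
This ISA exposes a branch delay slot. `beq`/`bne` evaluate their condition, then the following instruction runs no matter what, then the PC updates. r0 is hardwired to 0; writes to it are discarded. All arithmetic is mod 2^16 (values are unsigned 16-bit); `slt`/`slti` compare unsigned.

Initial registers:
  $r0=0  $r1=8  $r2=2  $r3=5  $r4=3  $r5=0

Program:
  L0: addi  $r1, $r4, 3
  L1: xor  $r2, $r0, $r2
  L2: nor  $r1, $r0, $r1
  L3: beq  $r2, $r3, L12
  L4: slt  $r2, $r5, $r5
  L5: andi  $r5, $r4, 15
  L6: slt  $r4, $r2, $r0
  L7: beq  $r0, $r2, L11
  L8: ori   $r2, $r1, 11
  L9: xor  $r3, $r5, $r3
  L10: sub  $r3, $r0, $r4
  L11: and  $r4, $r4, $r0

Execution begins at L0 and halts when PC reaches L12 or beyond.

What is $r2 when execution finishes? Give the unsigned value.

#0 addi  $r1, $r4, 3 ; 0/6/2/5/3/0
#1 xor  $r2, $r0, $r2 ; 0/6/2/5/3/0
#2 nor  $r1, $r0, $r1 ; 0/65529/2/5/3/0
#3 beq  $r2, $r3, L12 ; 0/65529/2/5/3/0 ; →fallthru
#4 slt  $r2, $r5, $r5 ; 0/65529/0/5/3/0
#5 andi  $r5, $r4, 15 ; 0/65529/0/5/3/3
#6 slt  $r4, $r2, $r0 ; 0/65529/0/5/0/3
#7 beq  $r0, $r2, L11 ; 0/65529/0/5/0/3 ; →target
#8 ori   $r2, $r1, 11 ; 0/65529/65531/5/0/3
#11 and  $r4, $r4, $r0 ; 0/65529/65531/5/0/3

65531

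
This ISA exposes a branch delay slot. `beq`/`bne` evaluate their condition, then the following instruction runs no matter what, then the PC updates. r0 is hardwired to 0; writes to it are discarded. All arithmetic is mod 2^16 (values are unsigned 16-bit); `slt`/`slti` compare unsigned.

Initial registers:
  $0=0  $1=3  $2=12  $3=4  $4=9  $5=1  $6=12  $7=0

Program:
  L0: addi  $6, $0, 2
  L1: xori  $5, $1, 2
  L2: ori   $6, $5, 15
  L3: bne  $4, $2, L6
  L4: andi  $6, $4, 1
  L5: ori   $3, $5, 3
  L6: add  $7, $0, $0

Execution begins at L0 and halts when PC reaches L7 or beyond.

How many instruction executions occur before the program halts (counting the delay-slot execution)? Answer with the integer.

  step pc=0: addi  $6, $0, 2  regs=(0,3,12,4,9,1,2,0)
  step pc=1: xori  $5, $1, 2  regs=(0,3,12,4,9,1,2,0)
  step pc=2: ori   $6, $5, 15  regs=(0,3,12,4,9,1,15,0)
  step pc=3: bne  $4, $2, L6  cond=T  regs=(0,3,12,4,9,1,15,0)
  step pc=4: andi  $6, $4, 1  regs=(0,3,12,4,9,1,1,0)
  step pc=6: add  $7, $0, $0  regs=(0,3,12,4,9,1,1,0)

6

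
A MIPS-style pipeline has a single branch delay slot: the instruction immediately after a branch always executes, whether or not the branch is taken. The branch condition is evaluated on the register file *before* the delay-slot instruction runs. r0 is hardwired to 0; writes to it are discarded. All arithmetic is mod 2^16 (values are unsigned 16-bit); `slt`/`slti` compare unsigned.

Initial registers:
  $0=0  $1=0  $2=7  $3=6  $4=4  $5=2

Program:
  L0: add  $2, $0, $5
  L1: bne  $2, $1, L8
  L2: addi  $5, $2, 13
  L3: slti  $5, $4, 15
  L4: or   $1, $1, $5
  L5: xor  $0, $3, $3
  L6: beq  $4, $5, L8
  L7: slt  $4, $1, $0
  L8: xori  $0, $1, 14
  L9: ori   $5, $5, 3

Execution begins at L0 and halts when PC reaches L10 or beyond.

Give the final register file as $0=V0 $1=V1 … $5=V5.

$0=0 $1=0 $2=2 $3=6 $4=4 $5=15

#0 add  $2, $0, $5 ; 0/0/2/6/4/2
#1 bne  $2, $1, L8 ; 0/0/2/6/4/2 ; →target
#2 addi  $5, $2, 13 ; 0/0/2/6/4/15
#8 xori  $0, $1, 14 ; 0/0/2/6/4/15
#9 ori   $5, $5, 3 ; 0/0/2/6/4/15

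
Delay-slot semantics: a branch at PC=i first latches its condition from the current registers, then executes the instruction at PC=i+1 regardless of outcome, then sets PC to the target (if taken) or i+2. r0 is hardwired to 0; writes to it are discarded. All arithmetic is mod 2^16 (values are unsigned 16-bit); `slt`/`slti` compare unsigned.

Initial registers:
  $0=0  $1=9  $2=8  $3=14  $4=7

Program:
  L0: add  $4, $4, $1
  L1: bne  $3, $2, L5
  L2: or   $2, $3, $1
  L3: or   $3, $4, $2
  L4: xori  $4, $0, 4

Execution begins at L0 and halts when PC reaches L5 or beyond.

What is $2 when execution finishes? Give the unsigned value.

PC=0  add  $4, $4, $1        | $0=0 $1=9 $2=8 $3=14 $4=16
PC=1  bne  $3, $2, L5        | $0=0 $1=9 $2=8 $3=14 $4=16  [TAKEN]
PC=2  or   $2, $3, $1        | $0=0 $1=9 $2=15 $3=14 $4=16

15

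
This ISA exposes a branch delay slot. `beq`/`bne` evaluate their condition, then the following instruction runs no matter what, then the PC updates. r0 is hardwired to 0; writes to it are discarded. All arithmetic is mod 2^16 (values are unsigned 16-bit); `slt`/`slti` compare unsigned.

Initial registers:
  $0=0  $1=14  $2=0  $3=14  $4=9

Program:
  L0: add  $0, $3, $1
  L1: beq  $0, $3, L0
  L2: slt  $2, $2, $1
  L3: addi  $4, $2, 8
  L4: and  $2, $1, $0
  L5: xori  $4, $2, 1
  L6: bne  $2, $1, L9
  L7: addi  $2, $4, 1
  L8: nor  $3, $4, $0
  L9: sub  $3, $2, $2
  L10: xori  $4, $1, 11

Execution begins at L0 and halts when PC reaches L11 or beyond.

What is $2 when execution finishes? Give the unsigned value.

2

[0] add  $0, $3, $1  →  {$0:0, $1:14, $2:0, $3:14, $4:9}
[1] beq  $0, $3, L0  →  {$0:0, $1:14, $2:0, $3:14, $4:9}  ⟨branch fallthrough⟩
[2] slt  $2, $2, $1  →  {$0:0, $1:14, $2:1, $3:14, $4:9}
[3] addi  $4, $2, 8  →  {$0:0, $1:14, $2:1, $3:14, $4:9}
[4] and  $2, $1, $0  →  {$0:0, $1:14, $2:0, $3:14, $4:9}
[5] xori  $4, $2, 1  →  {$0:0, $1:14, $2:0, $3:14, $4:1}
[6] bne  $2, $1, L9  →  {$0:0, $1:14, $2:0, $3:14, $4:1}  ⟨branch taken⟩
[7] addi  $2, $4, 1  →  {$0:0, $1:14, $2:2, $3:14, $4:1}
[9] sub  $3, $2, $2  →  {$0:0, $1:14, $2:2, $3:0, $4:1}
[10] xori  $4, $1, 11  →  {$0:0, $1:14, $2:2, $3:0, $4:5}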